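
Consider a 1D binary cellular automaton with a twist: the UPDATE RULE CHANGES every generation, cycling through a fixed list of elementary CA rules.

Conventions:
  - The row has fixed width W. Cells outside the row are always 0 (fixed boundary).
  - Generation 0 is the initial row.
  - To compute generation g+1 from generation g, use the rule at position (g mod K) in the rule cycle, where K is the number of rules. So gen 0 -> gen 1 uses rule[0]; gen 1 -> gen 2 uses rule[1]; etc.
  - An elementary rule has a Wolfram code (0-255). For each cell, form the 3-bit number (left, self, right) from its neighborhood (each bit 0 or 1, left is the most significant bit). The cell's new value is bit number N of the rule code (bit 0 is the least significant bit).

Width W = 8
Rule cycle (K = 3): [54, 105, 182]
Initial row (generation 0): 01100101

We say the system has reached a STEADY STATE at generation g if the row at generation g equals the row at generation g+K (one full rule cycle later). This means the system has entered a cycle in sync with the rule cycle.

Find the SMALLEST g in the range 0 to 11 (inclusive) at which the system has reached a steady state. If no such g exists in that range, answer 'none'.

Answer: 2

Derivation:
Gen 0: 01100101
Gen 1 (rule 54): 10011111
Gen 2 (rule 105): 00010001
Gen 3 (rule 182): 00111011
Gen 4 (rule 54): 01000100
Gen 5 (rule 105): 00010001
Gen 6 (rule 182): 00111011
Gen 7 (rule 54): 01000100
Gen 8 (rule 105): 00010001
Gen 9 (rule 182): 00111011
Gen 10 (rule 54): 01000100
Gen 11 (rule 105): 00010001
Gen 12 (rule 182): 00111011
Gen 13 (rule 54): 01000100
Gen 14 (rule 105): 00010001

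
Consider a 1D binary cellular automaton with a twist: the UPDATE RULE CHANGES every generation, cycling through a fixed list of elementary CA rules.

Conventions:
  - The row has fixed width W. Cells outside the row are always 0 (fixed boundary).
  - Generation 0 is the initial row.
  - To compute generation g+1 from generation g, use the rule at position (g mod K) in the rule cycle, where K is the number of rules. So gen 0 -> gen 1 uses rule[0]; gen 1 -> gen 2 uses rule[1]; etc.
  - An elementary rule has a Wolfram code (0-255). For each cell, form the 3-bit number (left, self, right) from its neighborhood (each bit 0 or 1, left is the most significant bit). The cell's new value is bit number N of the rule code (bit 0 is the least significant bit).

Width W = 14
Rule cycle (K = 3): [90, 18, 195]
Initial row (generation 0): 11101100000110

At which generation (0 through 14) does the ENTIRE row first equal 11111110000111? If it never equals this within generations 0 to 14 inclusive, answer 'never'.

Answer: 3

Derivation:
Gen 0: 11101100000110
Gen 1 (rule 90): 10101110001111
Gen 2 (rule 18): 00000001010000
Gen 3 (rule 195): 11111110000111
Gen 4 (rule 90): 10000011001101
Gen 5 (rule 18): 01000100110000
Gen 6 (rule 195): 10011001010111
Gen 7 (rule 90): 01111110000101
Gen 8 (rule 18): 10000001001000
Gen 9 (rule 195): 00111110010011
Gen 10 (rule 90): 01100011101111
Gen 11 (rule 18): 10010100000000
Gen 12 (rule 195): 00100001111111
Gen 13 (rule 90): 01010011000001
Gen 14 (rule 18): 10001100100010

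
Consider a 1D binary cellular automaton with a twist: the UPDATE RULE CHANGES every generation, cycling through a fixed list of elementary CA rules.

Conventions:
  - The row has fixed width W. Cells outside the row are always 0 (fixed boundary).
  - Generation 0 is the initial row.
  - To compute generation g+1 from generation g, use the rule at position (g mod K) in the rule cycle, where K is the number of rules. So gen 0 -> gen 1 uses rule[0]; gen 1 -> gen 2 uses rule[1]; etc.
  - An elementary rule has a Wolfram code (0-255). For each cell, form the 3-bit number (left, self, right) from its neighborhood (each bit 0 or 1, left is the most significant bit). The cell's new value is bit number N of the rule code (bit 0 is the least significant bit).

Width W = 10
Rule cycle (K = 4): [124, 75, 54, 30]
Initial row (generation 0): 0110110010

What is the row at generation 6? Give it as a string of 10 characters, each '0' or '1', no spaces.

Answer: 1001111011

Derivation:
Gen 0: 0110110010
Gen 1 (rule 124): 0111111011
Gen 2 (rule 75): 1100001011
Gen 3 (rule 54): 0010011100
Gen 4 (rule 30): 0111110010
Gen 5 (rule 124): 0100011011
Gen 6 (rule 75): 1001111011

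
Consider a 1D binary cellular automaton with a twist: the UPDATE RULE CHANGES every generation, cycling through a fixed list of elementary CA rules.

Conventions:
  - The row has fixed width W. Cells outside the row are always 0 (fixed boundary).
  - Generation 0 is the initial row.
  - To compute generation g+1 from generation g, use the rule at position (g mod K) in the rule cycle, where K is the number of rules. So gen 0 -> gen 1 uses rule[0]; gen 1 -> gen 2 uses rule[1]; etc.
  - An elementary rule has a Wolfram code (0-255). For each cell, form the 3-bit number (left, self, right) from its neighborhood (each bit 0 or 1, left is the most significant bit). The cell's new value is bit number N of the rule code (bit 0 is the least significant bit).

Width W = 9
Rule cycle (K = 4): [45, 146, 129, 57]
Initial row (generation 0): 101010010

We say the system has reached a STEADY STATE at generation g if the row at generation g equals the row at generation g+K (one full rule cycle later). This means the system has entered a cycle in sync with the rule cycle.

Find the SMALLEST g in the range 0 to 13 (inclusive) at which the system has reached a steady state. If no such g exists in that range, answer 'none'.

Gen 0: 101010010
Gen 1 (rule 45): 111110010
Gen 2 (rule 146): 011101101
Gen 3 (rule 129): 001000000
Gen 4 (rule 57): 100111111
Gen 5 (rule 45): 100100000
Gen 6 (rule 146): 011010000
Gen 7 (rule 129): 000000111
Gen 8 (rule 57): 111110100
Gen 9 (rule 45): 100001101
Gen 10 (rule 146): 010010000
Gen 11 (rule 129): 000000111
Gen 12 (rule 57): 111110100
Gen 13 (rule 45): 100001101
Gen 14 (rule 146): 010010000
Gen 15 (rule 129): 000000111
Gen 16 (rule 57): 111110100
Gen 17 (rule 45): 100001101

Answer: 7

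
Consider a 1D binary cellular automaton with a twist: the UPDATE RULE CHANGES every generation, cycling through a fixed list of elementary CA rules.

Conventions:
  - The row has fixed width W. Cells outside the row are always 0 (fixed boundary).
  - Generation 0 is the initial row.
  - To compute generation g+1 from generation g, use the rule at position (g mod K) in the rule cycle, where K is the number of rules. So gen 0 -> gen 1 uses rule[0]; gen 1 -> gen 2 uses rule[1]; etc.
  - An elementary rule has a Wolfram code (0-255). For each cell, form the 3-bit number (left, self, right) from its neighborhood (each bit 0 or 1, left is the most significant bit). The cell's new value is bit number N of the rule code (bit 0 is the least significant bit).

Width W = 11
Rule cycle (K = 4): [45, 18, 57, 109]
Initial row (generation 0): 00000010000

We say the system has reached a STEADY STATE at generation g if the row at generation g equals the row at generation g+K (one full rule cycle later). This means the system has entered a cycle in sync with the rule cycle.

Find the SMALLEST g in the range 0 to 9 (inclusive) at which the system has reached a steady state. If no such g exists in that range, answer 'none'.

Answer: 2

Derivation:
Gen 0: 00000010000
Gen 1 (rule 45): 11111010111
Gen 2 (rule 18): 00000000000
Gen 3 (rule 57): 11111111111
Gen 4 (rule 109): 10000000001
Gen 5 (rule 45): 10111111101
Gen 6 (rule 18): 00000000000
Gen 7 (rule 57): 11111111111
Gen 8 (rule 109): 10000000001
Gen 9 (rule 45): 10111111101
Gen 10 (rule 18): 00000000000
Gen 11 (rule 57): 11111111111
Gen 12 (rule 109): 10000000001
Gen 13 (rule 45): 10111111101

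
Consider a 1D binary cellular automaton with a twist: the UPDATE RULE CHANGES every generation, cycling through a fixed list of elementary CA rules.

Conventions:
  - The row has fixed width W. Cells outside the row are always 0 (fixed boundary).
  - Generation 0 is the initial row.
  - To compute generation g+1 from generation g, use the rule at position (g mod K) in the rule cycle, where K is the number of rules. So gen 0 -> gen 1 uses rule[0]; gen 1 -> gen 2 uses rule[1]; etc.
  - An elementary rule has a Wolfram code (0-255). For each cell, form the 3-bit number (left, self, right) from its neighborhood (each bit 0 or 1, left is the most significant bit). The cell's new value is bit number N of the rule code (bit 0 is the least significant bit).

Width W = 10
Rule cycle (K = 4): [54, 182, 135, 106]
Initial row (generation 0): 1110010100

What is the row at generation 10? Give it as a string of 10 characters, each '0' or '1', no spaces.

Gen 0: 1110010100
Gen 1 (rule 54): 0001111110
Gen 2 (rule 182): 0010111101
Gen 3 (rule 135): 1110011001
Gen 4 (rule 106): 1010111010
Gen 5 (rule 54): 1111000111
Gen 6 (rule 182): 0110101010
Gen 7 (rule 135): 1000101010
Gen 8 (rule 106): 0001010100
Gen 9 (rule 54): 0011111110
Gen 10 (rule 182): 0101111101

Answer: 0101111101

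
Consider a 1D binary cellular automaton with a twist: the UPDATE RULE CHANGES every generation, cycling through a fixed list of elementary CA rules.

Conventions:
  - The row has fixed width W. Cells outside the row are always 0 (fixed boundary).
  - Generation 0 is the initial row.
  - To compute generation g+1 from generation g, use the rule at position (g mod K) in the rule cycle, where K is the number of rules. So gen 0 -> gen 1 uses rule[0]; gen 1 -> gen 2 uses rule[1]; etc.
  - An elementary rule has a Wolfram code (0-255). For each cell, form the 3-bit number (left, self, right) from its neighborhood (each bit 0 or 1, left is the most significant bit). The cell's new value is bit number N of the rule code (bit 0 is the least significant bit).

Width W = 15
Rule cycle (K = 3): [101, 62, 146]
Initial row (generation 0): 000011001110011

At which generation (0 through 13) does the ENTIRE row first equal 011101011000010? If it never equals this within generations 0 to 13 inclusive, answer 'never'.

Gen 0: 000011001110011
Gen 1 (rule 101): 111001000010001
Gen 2 (rule 62): 100111100111011
Gen 3 (rule 146): 011011011010000
Gen 4 (rule 101): 001101101110111
Gen 5 (rule 62): 011011011001100
Gen 6 (rule 146): 100000000110010
Gen 7 (rule 101): 101111110010010
Gen 8 (rule 62): 111000001111111
Gen 9 (rule 146): 010100010111110
Gen 10 (rule 101): 011101011000010
Gen 11 (rule 62): 110011110100111
Gen 12 (rule 146): 001101100011010
Gen 13 (rule 101): 100110101001110

Answer: 10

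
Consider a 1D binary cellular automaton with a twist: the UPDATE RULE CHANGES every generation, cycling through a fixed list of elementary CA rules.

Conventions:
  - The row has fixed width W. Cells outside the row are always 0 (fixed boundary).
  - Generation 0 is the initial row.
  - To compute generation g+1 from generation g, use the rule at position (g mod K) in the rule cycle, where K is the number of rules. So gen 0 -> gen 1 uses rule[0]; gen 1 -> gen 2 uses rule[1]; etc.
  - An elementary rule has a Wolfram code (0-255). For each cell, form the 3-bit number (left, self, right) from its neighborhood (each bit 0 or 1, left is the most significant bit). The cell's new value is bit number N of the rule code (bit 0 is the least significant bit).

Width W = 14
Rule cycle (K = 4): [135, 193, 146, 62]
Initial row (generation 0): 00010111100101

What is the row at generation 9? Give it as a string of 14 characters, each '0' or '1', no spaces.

Gen 0: 00010111100101
Gen 1 (rule 135): 11110011001101
Gen 2 (rule 193): 01110001000100
Gen 3 (rule 146): 10101010101010
Gen 4 (rule 62): 11111111111111
Gen 5 (rule 135): 01111111111110
Gen 6 (rule 193): 00111111111110
Gen 7 (rule 146): 01011111111101
Gen 8 (rule 62): 11110000000011
Gen 9 (rule 135): 01100111111100

Answer: 01100111111100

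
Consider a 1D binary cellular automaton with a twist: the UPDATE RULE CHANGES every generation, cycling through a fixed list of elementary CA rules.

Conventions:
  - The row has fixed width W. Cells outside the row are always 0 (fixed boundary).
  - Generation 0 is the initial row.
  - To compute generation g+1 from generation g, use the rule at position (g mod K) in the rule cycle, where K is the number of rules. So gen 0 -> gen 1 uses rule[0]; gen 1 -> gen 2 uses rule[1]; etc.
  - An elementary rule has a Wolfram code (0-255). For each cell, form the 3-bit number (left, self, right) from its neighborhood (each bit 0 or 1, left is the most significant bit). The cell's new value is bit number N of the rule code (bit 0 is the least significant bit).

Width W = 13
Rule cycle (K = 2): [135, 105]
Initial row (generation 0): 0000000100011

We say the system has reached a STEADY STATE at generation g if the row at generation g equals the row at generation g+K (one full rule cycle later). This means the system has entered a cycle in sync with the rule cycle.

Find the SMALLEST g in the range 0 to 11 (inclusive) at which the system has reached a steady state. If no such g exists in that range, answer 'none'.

Answer: none

Derivation:
Gen 0: 0000000100011
Gen 1 (rule 135): 1111111101100
Gen 2 (rule 105): 1000000111101
Gen 3 (rule 135): 1011111011001
Gen 4 (rule 105): 0110001111000
Gen 5 (rule 135): 1000110110011
Gen 6 (rule 105): 0010111110011
Gen 7 (rule 135): 1110011100100
Gen 8 (rule 105): 1010010100001
Gen 9 (rule 135): 1010110101111
Gen 10 (rule 105): 0101111011001
Gen 11 (rule 135): 1100110000011
Gen 12 (rule 105): 1100110111011
Gen 13 (rule 135): 0001000010000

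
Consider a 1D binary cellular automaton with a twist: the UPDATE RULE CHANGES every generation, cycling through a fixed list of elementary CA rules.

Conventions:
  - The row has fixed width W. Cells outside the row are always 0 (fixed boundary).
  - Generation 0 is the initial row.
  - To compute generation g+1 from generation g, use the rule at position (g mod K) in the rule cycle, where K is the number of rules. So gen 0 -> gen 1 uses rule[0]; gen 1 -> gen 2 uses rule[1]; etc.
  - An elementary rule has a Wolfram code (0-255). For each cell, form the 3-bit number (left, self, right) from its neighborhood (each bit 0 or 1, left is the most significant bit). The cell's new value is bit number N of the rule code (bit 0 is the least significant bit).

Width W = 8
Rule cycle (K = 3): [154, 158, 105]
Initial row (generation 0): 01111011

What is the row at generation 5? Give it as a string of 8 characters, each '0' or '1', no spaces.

Gen 0: 01111011
Gen 1 (rule 154): 11110010
Gen 2 (rule 158): 11101111
Gen 3 (rule 105): 10111001
Gen 4 (rule 154): 00110110
Gen 5 (rule 158): 01100101

Answer: 01100101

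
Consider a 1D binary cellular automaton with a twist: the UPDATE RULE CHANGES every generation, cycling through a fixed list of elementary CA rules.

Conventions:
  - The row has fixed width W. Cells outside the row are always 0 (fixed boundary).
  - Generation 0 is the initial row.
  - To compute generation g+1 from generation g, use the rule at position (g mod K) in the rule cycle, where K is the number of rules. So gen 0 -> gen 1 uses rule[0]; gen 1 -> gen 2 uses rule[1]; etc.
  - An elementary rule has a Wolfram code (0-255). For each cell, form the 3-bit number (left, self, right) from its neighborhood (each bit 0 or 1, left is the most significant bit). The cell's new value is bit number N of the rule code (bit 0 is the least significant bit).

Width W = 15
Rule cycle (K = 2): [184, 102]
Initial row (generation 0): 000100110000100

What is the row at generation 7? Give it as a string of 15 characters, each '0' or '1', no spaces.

Gen 0: 000100110000100
Gen 1 (rule 184): 000010101000010
Gen 2 (rule 102): 000111111000110
Gen 3 (rule 184): 000111110100101
Gen 4 (rule 102): 001000011101111
Gen 5 (rule 184): 000100011011110
Gen 6 (rule 102): 001100101100010
Gen 7 (rule 184): 001010011010001

Answer: 001010011010001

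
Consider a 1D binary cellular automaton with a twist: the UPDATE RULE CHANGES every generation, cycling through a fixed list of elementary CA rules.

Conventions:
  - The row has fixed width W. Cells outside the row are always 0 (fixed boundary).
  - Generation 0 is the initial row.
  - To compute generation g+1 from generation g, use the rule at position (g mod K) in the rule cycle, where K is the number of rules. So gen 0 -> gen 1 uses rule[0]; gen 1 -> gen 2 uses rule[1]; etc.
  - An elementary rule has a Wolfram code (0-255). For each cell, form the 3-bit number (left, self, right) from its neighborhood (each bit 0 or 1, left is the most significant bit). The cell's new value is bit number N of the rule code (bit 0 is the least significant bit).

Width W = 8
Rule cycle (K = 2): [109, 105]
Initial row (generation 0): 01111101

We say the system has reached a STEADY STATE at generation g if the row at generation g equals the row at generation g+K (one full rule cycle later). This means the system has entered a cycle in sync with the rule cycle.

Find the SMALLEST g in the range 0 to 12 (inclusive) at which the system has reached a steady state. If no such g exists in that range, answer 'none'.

Answer: 7

Derivation:
Gen 0: 01111101
Gen 1 (rule 109): 01000111
Gen 2 (rule 105): 00010101
Gen 3 (rule 109): 11011111
Gen 4 (rule 105): 11110001
Gen 5 (rule 109): 10010101
Gen 6 (rule 105): 00001010
Gen 7 (rule 109): 11101110
Gen 8 (rule 105): 10111010
Gen 9 (rule 109): 11101110
Gen 10 (rule 105): 10111010
Gen 11 (rule 109): 11101110
Gen 12 (rule 105): 10111010
Gen 13 (rule 109): 11101110
Gen 14 (rule 105): 10111010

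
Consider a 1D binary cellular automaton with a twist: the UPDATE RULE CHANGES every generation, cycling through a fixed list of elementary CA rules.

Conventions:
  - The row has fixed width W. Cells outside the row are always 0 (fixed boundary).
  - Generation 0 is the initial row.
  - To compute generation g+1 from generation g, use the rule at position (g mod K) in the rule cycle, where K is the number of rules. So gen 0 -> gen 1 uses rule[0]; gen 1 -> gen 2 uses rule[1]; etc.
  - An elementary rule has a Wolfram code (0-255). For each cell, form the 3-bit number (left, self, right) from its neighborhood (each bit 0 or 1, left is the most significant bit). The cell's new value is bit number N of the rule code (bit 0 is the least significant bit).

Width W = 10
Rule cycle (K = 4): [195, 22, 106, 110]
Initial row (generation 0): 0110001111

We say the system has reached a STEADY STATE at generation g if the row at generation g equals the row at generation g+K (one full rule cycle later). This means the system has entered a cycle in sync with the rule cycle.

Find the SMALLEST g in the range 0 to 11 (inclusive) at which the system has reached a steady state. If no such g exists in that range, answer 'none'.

Answer: 4

Derivation:
Gen 0: 0110001111
Gen 1 (rule 195): 1010110111
Gen 2 (rule 22): 1010000000
Gen 3 (rule 106): 0100000000
Gen 4 (rule 110): 1100000000
Gen 5 (rule 195): 0101111111
Gen 6 (rule 22): 1100000000
Gen 7 (rule 106): 1100000000
Gen 8 (rule 110): 1100000000
Gen 9 (rule 195): 0101111111
Gen 10 (rule 22): 1100000000
Gen 11 (rule 106): 1100000000
Gen 12 (rule 110): 1100000000
Gen 13 (rule 195): 0101111111
Gen 14 (rule 22): 1100000000
Gen 15 (rule 106): 1100000000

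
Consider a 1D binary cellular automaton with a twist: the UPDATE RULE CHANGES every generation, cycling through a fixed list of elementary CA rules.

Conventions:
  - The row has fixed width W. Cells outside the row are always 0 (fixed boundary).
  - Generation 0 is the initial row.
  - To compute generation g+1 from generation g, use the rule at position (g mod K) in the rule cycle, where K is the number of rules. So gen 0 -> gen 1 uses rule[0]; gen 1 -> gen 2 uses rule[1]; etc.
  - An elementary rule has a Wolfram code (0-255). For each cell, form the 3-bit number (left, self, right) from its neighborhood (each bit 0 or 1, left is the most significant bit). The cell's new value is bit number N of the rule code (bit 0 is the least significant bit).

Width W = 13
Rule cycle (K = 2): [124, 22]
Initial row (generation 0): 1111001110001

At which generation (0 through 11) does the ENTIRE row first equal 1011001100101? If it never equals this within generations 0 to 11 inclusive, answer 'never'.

Gen 0: 1111001110001
Gen 1 (rule 124): 1001101011001
Gen 2 (rule 22): 1110001000111
Gen 3 (rule 124): 1011001100101
Gen 4 (rule 22): 1000110011101
Gen 5 (rule 124): 1100111010111
Gen 6 (rule 22): 0011000010000
Gen 7 (rule 124): 0011100011000
Gen 8 (rule 22): 0100010100100
Gen 9 (rule 124): 0110011110110
Gen 10 (rule 22): 1001100000001
Gen 11 (rule 124): 1101110000001

Answer: 3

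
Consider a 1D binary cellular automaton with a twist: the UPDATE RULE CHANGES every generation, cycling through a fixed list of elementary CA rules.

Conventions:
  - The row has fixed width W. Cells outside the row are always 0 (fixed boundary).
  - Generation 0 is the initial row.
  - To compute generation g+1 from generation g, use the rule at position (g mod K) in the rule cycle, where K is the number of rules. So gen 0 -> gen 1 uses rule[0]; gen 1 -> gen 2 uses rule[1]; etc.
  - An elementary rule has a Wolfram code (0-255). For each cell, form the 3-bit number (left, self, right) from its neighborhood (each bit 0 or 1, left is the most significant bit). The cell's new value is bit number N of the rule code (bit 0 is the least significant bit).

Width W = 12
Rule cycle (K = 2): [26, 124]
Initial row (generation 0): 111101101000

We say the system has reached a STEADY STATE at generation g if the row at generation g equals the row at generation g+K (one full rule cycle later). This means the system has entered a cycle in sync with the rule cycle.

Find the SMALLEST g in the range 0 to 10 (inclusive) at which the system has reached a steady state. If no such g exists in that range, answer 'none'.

Answer: none

Derivation:
Gen 0: 111101101000
Gen 1 (rule 26): 100001000100
Gen 2 (rule 124): 110001100110
Gen 3 (rule 26): 101011011101
Gen 4 (rule 124): 111111110111
Gen 5 (rule 26): 100000000100
Gen 6 (rule 124): 110000000110
Gen 7 (rule 26): 101000001101
Gen 8 (rule 124): 111100001111
Gen 9 (rule 26): 100010011000
Gen 10 (rule 124): 110011011100
Gen 11 (rule 26): 101110010010
Gen 12 (rule 124): 111011011011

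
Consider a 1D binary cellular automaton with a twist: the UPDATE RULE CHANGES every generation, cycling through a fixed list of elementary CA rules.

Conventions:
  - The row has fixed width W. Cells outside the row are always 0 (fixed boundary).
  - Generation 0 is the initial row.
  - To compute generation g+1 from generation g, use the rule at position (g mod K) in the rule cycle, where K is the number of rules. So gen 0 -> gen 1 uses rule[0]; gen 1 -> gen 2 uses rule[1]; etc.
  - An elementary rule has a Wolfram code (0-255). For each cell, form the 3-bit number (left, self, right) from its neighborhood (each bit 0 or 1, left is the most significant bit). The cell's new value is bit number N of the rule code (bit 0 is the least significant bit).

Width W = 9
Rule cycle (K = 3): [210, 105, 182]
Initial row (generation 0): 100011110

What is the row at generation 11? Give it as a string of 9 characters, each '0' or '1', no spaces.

Answer: 111111000

Derivation:
Gen 0: 100011110
Gen 1 (rule 210): 010101111
Gen 2 (rule 105): 001011001
Gen 3 (rule 182): 011100111
Gen 4 (rule 210): 101111011
Gen 5 (rule 105): 011001111
Gen 6 (rule 182): 100110110
Gen 7 (rule 210): 011010011
Gen 8 (rule 105): 011100011
Gen 9 (rule 182): 101010100
Gen 10 (rule 210): 000000010
Gen 11 (rule 105): 111111000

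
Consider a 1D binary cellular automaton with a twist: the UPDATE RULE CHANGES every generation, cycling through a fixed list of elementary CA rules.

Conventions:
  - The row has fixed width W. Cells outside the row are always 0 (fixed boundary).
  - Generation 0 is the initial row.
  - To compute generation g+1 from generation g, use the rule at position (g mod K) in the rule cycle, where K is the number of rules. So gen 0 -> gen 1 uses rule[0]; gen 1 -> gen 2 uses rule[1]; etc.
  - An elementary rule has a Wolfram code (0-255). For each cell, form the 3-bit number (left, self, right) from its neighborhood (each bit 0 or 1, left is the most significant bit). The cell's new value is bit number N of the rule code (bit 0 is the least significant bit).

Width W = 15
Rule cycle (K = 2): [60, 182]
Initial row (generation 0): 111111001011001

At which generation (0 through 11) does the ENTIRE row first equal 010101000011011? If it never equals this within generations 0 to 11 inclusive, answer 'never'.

Gen 0: 111111001011001
Gen 1 (rule 60): 100000101110101
Gen 2 (rule 182): 110001110101111
Gen 3 (rule 60): 101001001111000
Gen 4 (rule 182): 111111110110100
Gen 5 (rule 60): 100000001101110
Gen 6 (rule 182): 110000010010101
Gen 7 (rule 60): 101000011011111
Gen 8 (rule 182): 111100100101110
Gen 9 (rule 60): 100010110111001
Gen 10 (rule 182): 110111001010111
Gen 11 (rule 60): 101100101111100

Answer: never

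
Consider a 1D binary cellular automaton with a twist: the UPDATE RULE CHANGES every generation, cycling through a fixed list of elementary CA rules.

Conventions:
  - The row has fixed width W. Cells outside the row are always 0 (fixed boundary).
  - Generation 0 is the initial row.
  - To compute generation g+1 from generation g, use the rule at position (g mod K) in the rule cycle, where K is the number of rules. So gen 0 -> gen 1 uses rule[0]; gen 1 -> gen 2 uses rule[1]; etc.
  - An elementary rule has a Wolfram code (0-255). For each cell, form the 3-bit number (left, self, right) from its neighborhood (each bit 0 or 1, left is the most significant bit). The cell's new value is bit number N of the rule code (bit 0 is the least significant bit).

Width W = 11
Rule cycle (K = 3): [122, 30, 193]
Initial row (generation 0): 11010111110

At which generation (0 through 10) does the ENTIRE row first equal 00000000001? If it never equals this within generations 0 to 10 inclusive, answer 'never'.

Gen 0: 11010111110
Gen 1 (rule 122): 11101100011
Gen 2 (rule 30): 10001010110
Gen 3 (rule 193): 00100000010
Gen 4 (rule 122): 01010000101
Gen 5 (rule 30): 11011001101
Gen 6 (rule 193): 01001000100
Gen 7 (rule 122): 10110101010
Gen 8 (rule 30): 10100101011
Gen 9 (rule 193): 00000000001
Gen 10 (rule 122): 00000000010

Answer: 9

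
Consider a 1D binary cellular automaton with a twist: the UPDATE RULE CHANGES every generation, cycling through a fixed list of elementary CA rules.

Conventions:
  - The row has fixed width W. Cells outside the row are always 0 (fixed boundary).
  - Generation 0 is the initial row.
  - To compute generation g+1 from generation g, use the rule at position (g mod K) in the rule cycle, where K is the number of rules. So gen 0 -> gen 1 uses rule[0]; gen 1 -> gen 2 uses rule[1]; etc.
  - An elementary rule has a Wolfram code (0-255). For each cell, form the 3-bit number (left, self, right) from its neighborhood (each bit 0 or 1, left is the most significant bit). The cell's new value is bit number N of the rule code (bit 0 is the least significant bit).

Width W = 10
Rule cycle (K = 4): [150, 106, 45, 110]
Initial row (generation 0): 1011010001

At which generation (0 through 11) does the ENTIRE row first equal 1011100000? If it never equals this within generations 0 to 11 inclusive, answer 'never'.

Answer: 4

Derivation:
Gen 0: 1011010001
Gen 1 (rule 150): 1000011011
Gen 2 (rule 106): 0000111111
Gen 3 (rule 45): 1110100000
Gen 4 (rule 110): 1011100000
Gen 5 (rule 150): 1001010000
Gen 6 (rule 106): 0010100000
Gen 7 (rule 45): 1011101111
Gen 8 (rule 110): 1110111001
Gen 9 (rule 150): 0100010111
Gen 10 (rule 106): 1000101101
Gen 11 (rule 45): 1010111011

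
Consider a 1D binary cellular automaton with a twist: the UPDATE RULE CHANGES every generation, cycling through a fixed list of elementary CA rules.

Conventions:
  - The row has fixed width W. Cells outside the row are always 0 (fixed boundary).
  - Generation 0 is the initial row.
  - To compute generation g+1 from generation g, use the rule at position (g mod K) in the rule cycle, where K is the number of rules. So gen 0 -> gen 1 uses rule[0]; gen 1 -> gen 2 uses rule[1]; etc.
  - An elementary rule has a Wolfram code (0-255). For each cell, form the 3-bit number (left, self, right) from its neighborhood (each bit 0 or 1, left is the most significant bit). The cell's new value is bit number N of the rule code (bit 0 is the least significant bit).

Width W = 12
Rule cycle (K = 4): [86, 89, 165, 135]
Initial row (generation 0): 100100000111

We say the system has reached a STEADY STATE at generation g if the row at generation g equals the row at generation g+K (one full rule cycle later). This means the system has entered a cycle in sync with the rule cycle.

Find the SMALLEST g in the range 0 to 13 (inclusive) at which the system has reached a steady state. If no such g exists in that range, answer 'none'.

Gen 0: 100100000111
Gen 1 (rule 86): 111110001001
Gen 2 (rule 89): 100011100100
Gen 3 (rule 165): 101001000101
Gen 4 (rule 135): 101011011101
Gen 5 (rule 86): 101001000101
Gen 6 (rule 89): 000100110000
Gen 7 (rule 165): 110100000111
Gen 8 (rule 135): 000101111010
Gen 9 (rule 86): 001100001011
Gen 10 (rule 89): 101111100011
Gen 11 (rule 165): 110111001000
Gen 12 (rule 135): 000010011011
Gen 13 (rule 86): 000111101001
Gen 14 (rule 89): 110100100100
Gen 15 (rule 165): 001100100101
Gen 16 (rule 135): 110001101101
Gen 17 (rule 86): 011010100101

Answer: none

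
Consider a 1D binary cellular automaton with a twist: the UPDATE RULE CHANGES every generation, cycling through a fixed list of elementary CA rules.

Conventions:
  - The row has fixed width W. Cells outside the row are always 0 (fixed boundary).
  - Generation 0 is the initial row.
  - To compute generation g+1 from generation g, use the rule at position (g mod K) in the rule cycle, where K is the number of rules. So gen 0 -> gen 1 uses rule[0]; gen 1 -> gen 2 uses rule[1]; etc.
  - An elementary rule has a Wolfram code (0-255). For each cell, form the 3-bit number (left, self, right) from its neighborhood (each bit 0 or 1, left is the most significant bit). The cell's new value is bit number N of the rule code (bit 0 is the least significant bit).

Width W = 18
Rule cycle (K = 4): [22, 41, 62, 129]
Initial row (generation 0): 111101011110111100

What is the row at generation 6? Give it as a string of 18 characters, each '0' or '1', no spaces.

Gen 0: 111101011110111100
Gen 1 (rule 22): 000001000000000010
Gen 2 (rule 41): 111100011111111000
Gen 3 (rule 62): 100010110000000100
Gen 4 (rule 129): 001000000111110001
Gen 5 (rule 22): 011100001000001011
Gen 6 (rule 41): 010001100011100110

Answer: 010001100011100110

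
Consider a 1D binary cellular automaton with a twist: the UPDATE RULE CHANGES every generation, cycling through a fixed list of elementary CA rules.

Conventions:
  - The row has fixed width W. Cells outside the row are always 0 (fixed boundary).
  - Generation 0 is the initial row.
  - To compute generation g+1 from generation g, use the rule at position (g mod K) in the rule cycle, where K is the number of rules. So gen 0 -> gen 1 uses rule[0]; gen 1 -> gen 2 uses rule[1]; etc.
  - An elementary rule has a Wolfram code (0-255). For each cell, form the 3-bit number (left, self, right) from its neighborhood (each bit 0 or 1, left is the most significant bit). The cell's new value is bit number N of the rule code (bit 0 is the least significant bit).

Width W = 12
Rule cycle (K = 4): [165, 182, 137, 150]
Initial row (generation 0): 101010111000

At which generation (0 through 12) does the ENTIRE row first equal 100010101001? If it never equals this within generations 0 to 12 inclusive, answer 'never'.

Gen 0: 101010111000
Gen 1 (rule 165): 111111010011
Gen 2 (rule 182): 011110111100
Gen 3 (rule 137): 011100111001
Gen 4 (rule 150): 101011010111
Gen 5 (rule 165): 111100111010
Gen 6 (rule 182): 011011010111
Gen 7 (rule 137): 010010000110
Gen 8 (rule 150): 111111001001
Gen 9 (rule 165): 011110001001
Gen 10 (rule 182): 101101011111
Gen 11 (rule 137): 001000011110
Gen 12 (rule 150): 011100101101

Answer: never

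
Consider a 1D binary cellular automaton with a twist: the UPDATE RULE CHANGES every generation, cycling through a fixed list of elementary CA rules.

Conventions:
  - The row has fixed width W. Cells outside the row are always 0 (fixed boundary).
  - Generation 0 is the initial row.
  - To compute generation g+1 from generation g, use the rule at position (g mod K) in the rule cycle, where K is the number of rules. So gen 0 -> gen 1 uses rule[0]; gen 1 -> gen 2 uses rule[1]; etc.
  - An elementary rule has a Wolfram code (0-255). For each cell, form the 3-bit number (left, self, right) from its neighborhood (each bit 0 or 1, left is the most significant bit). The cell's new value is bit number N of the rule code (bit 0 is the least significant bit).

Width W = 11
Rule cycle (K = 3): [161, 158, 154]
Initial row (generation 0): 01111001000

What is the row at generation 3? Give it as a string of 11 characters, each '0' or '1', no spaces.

Gen 0: 01111001000
Gen 1 (rule 161): 00110000011
Gen 2 (rule 158): 01101000110
Gen 3 (rule 154): 11000101101

Answer: 11000101101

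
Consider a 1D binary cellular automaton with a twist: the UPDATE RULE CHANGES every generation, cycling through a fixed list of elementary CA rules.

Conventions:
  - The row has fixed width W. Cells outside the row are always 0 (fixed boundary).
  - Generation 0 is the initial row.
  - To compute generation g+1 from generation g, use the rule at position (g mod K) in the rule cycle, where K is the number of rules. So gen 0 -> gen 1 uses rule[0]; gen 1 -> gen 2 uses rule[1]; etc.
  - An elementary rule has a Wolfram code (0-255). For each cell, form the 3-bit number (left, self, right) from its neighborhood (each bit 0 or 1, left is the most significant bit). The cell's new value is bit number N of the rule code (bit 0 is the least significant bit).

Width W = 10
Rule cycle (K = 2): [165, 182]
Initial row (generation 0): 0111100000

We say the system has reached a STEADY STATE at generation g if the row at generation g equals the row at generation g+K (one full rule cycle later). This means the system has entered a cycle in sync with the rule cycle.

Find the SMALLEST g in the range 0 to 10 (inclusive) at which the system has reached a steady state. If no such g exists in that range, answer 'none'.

Answer: 10

Derivation:
Gen 0: 0111100000
Gen 1 (rule 165): 0011001111
Gen 2 (rule 182): 0100110110
Gen 3 (rule 165): 0100001000
Gen 4 (rule 182): 1110011100
Gen 5 (rule 165): 0100001001
Gen 6 (rule 182): 1110011111
Gen 7 (rule 165): 0100001110
Gen 8 (rule 182): 1110010101
Gen 9 (rule 165): 0100011111
Gen 10 (rule 182): 1110101110
Gen 11 (rule 165): 0101110100
Gen 12 (rule 182): 1110101110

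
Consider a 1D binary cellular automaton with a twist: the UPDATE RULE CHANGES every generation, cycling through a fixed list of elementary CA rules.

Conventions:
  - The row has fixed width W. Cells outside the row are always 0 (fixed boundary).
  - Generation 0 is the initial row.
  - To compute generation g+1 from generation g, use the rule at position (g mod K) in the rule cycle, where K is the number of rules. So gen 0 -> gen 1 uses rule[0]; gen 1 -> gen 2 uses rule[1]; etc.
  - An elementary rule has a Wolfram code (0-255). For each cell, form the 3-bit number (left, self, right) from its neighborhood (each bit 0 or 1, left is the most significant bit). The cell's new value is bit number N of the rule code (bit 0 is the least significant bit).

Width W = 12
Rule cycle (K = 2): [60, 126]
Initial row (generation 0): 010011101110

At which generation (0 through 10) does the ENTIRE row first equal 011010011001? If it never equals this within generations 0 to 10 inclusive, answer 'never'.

Answer: 1

Derivation:
Gen 0: 010011101110
Gen 1 (rule 60): 011010011001
Gen 2 (rule 126): 111111111111
Gen 3 (rule 60): 100000000000
Gen 4 (rule 126): 110000000000
Gen 5 (rule 60): 101000000000
Gen 6 (rule 126): 111100000000
Gen 7 (rule 60): 100010000000
Gen 8 (rule 126): 110111000000
Gen 9 (rule 60): 101100100000
Gen 10 (rule 126): 111111110000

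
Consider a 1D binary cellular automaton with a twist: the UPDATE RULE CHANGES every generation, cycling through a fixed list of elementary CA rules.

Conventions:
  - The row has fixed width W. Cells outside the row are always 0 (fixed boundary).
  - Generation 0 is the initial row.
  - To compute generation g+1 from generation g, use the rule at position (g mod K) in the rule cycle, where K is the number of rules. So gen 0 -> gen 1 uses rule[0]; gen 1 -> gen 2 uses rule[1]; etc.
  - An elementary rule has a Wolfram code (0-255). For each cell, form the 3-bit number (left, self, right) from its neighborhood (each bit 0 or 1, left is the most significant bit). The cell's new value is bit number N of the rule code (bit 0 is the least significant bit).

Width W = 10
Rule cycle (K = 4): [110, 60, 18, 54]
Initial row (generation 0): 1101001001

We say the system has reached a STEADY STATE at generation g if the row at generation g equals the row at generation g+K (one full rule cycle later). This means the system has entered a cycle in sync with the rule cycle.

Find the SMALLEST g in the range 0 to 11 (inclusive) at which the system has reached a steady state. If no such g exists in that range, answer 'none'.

Answer: 11

Derivation:
Gen 0: 1101001001
Gen 1 (rule 110): 1111011011
Gen 2 (rule 60): 1000110110
Gen 3 (rule 18): 0101000001
Gen 4 (rule 54): 1111100011
Gen 5 (rule 110): 1000100111
Gen 6 (rule 60): 1100110100
Gen 7 (rule 18): 0011000010
Gen 8 (rule 54): 0100100111
Gen 9 (rule 110): 1101101101
Gen 10 (rule 60): 1011011011
Gen 11 (rule 18): 0000000000
Gen 12 (rule 54): 0000000000
Gen 13 (rule 110): 0000000000
Gen 14 (rule 60): 0000000000
Gen 15 (rule 18): 0000000000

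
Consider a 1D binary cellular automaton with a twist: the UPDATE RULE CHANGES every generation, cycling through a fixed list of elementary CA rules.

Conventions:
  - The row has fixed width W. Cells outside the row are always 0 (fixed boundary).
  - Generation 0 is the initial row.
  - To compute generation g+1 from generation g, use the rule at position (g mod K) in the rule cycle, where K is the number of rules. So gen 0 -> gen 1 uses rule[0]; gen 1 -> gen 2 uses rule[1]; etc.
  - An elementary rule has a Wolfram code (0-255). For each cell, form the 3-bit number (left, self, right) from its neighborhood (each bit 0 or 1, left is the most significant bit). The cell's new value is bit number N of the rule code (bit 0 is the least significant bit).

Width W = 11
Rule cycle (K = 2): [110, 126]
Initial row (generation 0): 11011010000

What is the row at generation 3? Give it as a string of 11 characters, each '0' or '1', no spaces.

Gen 0: 11011010000
Gen 1 (rule 110): 11111110000
Gen 2 (rule 126): 10000011000
Gen 3 (rule 110): 10000111000

Answer: 10000111000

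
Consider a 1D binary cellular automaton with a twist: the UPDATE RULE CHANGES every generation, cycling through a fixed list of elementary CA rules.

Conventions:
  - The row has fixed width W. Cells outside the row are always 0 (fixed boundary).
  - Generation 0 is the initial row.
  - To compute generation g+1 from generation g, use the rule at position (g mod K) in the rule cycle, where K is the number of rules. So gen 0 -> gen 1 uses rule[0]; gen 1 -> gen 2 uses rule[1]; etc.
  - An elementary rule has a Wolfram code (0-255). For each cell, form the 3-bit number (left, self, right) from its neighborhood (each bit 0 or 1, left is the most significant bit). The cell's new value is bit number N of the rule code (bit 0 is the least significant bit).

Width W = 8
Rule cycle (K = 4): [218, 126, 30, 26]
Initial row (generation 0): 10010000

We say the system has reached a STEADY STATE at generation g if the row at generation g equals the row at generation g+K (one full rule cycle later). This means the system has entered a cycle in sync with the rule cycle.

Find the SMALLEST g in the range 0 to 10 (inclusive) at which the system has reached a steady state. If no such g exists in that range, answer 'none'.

Answer: 2

Derivation:
Gen 0: 10010000
Gen 1 (rule 218): 01101000
Gen 2 (rule 126): 11111100
Gen 3 (rule 30): 10000010
Gen 4 (rule 26): 01000101
Gen 5 (rule 218): 10101000
Gen 6 (rule 126): 11111100
Gen 7 (rule 30): 10000010
Gen 8 (rule 26): 01000101
Gen 9 (rule 218): 10101000
Gen 10 (rule 126): 11111100
Gen 11 (rule 30): 10000010
Gen 12 (rule 26): 01000101
Gen 13 (rule 218): 10101000
Gen 14 (rule 126): 11111100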